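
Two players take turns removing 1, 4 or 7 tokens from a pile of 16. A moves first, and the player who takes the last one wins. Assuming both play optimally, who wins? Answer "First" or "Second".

Second

Compute winning (W) and losing (L) positions by backward induction:
i:   0  1  2  3  4  5  6  7  8  9 10 11 12 13 14 15 16
     L  W  L  W  W  L  W  W  L  W  L  W  W  L  W  W  L
Position 16 is L, so the second player wins.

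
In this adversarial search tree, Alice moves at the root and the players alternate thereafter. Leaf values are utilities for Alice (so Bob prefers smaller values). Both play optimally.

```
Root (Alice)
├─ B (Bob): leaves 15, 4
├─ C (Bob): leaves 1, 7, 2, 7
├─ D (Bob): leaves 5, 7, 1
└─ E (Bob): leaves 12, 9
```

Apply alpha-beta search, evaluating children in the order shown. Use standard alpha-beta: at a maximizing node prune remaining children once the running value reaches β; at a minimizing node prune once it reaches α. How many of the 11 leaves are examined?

8

B [α=-∞,β=+∞]: v=4
C [α=4,β=+∞]: v=1 after child 1 ≤ α → α-cutoff, skip 3
D [α=4,β=+∞]: v=1
E [α=4,β=+∞]: v=9
Root [α=-∞,β=+∞]: v=9
Leaves evaluated: 8 of 11.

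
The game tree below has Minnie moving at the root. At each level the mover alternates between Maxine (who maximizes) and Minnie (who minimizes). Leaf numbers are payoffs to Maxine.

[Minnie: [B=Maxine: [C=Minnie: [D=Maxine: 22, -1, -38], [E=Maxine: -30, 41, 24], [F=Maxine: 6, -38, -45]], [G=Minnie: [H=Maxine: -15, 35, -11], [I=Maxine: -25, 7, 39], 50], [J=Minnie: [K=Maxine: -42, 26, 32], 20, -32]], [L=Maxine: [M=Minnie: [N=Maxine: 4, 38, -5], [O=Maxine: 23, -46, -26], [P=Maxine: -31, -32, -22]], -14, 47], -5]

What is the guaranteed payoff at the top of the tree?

-5

D (Maxine): max(22, -1, -38) = 22
E (Maxine): max(-30, 41, 24) = 41
F (Maxine): max(6, -38, -45) = 6
C (Minnie): min(22, 41, 6) = 6
H (Maxine): max(-15, 35, -11) = 35
I (Maxine): max(-25, 7, 39) = 39
G (Minnie): min(35, 39, 50) = 35
K (Maxine): max(-42, 26, 32) = 32
J (Minnie): min(32, 20, -32) = -32
B (Maxine): max(6, 35, -32) = 35
N (Maxine): max(4, 38, -5) = 38
O (Maxine): max(23, -46, -26) = 23
P (Maxine): max(-31, -32, -22) = -22
M (Minnie): min(38, 23, -22) = -22
L (Maxine): max(-22, -14, 47) = 47
Root (Minnie): min(35, 47, -5) = -5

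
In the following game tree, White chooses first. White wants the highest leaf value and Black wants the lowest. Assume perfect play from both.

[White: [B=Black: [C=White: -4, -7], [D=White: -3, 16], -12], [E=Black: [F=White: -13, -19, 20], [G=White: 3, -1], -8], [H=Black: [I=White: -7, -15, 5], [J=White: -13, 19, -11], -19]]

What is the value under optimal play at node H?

-19

I: max(-7, -15, 5) = 5
J: max(-13, 19, -11) = 19
H: min(5, 19, -19) = -19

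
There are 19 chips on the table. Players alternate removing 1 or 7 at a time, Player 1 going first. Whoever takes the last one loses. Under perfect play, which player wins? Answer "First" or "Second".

Compute winning (W) and losing (L) positions by backward induction:
i:   0  1  2  3  4  5  6  7  8  9 10 11 12 13 14 15 16 17 18 19
     W  L  W  L  W  L  W  L  W  L  W  L  W  L  W  L  W  L  W  L
Position 19 is L, so the second player wins.

Second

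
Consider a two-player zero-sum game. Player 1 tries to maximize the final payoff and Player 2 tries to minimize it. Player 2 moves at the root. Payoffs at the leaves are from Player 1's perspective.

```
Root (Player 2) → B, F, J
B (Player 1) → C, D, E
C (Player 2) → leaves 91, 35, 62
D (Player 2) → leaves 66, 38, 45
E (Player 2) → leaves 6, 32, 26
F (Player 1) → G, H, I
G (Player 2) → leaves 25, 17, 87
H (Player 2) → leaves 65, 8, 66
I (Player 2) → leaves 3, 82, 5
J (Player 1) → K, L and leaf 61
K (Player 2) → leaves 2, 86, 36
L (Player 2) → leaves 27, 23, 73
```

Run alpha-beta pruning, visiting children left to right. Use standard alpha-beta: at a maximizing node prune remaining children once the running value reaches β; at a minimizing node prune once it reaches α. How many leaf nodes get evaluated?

19

C [α=-∞,β=+∞]: v=35
D [α=35,β=+∞]: v=38
E [α=38,β=+∞]: v=6 after child 1 ≤ α → α-cutoff, skip 2
B [α=-∞,β=+∞]: v=38
G [α=-∞,β=38]: v=17
H [α=17,β=38]: v=8 after child 2 ≤ α → α-cutoff, skip 1
I [α=17,β=38]: v=3 after child 1 ≤ α → α-cutoff, skip 2
F [α=-∞,β=38]: v=17
K [α=-∞,β=17]: v=2
L [α=2,β=17]: v=23
J [α=-∞,β=17]: v=23 after child 2 ≥ β → β-cutoff, skip 1
Root [α=-∞,β=+∞]: v=17
Leaves evaluated: 19 of 25.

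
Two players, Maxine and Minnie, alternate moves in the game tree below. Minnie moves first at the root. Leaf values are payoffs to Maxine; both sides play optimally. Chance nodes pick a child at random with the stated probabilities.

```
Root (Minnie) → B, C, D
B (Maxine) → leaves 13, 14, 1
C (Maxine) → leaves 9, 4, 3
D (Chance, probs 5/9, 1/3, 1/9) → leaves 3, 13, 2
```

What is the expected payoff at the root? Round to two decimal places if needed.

B (Maxine): max(13, 14, 1) = 14
C (Maxine): max(9, 4, 3) = 9
D (Chance): 5/9·3 + 1/3·13 + 1/9·2 = 6.22
Root (Minnie): min(14, 9, 6.22) = 6.22

6.22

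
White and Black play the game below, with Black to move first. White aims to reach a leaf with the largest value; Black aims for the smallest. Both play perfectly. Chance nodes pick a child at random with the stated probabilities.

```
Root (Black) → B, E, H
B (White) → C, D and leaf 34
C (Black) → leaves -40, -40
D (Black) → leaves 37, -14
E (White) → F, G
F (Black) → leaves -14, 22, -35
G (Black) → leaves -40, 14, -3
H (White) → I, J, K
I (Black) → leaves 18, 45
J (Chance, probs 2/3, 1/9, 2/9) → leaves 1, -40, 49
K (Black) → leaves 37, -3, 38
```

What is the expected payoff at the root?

C (Black): min(-40, -40) = -40
D (Black): min(37, -14) = -14
B (White): max(-40, -14, 34) = 34
F (Black): min(-14, 22, -35) = -35
G (Black): min(-40, 14, -3) = -40
E (White): max(-35, -40) = -35
I (Black): min(18, 45) = 18
J (Chance): 2/3·1 + 1/9·-40 + 2/9·49 = 7.11
K (Black): min(37, -3, 38) = -3
H (White): max(18, 7.11, -3) = 18
Root (Black): min(34, -35, 18) = -35

-35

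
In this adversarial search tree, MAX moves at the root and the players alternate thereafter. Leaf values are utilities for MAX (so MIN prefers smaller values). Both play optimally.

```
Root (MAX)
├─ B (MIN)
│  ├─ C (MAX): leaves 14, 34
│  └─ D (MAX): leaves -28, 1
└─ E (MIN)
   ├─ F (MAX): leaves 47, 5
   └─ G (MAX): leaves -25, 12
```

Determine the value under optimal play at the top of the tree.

C (MAX): max(14, 34) = 34
D (MAX): max(-28, 1) = 1
B (MIN): min(34, 1) = 1
F (MAX): max(47, 5) = 47
G (MAX): max(-25, 12) = 12
E (MIN): min(47, 12) = 12
Root (MAX): max(1, 12) = 12

12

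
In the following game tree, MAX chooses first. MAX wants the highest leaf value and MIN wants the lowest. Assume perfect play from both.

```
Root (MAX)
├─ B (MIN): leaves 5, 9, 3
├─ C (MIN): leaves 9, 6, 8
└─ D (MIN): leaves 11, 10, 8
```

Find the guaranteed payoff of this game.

8

B (MIN): min(5, 9, 3) = 3
C (MIN): min(9, 6, 8) = 6
D (MIN): min(11, 10, 8) = 8
Root (MAX): max(3, 6, 8) = 8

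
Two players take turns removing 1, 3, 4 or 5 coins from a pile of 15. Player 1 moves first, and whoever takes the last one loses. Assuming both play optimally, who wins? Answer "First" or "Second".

Compute winning (W) and losing (L) positions by backward induction:
i:   0  1  2  3  4  5  6  7  8  9 10 11 12 13 14 15
     W  L  W  L  W  W  W  W  W  L  W  L  W  W  W  W
Position 15 is W, so the first player wins.

First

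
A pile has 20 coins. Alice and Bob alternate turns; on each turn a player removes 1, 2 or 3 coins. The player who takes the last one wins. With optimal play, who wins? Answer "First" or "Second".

Compute winning (W) and losing (L) positions by backward induction:
i:   0  1  2  3  4  5  6  7  8  9 10 11 12 13 14 15 16 17 18 19 20
     L  W  W  W  L  W  W  W  L  W  W  W  L  W  W  W  L  W  W  W  L
Position 20 is L, so the second player wins.

Second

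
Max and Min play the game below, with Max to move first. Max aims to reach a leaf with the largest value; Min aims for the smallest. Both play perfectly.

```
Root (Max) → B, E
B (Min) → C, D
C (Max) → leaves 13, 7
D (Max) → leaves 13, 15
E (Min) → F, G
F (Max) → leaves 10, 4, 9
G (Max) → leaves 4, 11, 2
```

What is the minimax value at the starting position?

C (Max): max(13, 7) = 13
D (Max): max(13, 15) = 15
B (Min): min(13, 15) = 13
F (Max): max(10, 4, 9) = 10
G (Max): max(4, 11, 2) = 11
E (Min): min(10, 11) = 10
Root (Max): max(13, 10) = 13

13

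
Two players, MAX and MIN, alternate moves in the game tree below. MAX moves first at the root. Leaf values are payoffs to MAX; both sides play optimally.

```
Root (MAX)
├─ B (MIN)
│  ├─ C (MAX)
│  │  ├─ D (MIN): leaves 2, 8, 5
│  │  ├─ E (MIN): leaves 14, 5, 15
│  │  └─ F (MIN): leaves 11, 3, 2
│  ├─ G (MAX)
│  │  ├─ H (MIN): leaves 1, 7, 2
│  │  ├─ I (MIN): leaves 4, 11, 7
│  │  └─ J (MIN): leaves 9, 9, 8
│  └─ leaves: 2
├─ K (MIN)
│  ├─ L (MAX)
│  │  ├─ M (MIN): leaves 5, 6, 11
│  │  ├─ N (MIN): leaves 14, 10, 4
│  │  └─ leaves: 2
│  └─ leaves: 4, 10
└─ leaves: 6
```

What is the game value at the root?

6

D (MIN): min(2, 8, 5) = 2
E (MIN): min(14, 5, 15) = 5
F (MIN): min(11, 3, 2) = 2
C (MAX): max(2, 5, 2) = 5
H (MIN): min(1, 7, 2) = 1
I (MIN): min(4, 11, 7) = 4
J (MIN): min(9, 9, 8) = 8
G (MAX): max(1, 4, 8) = 8
B (MIN): min(5, 8, 2) = 2
M (MIN): min(5, 6, 11) = 5
N (MIN): min(14, 10, 4) = 4
L (MAX): max(5, 4, 2) = 5
K (MIN): min(5, 4, 10) = 4
Root (MAX): max(2, 4, 6) = 6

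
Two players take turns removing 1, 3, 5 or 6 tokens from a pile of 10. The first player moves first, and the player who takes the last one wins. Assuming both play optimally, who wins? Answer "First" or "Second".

Compute winning (W) and losing (L) positions by backward induction:
i:   0  1  2  3  4  5  6  7  8  9 10
     L  W  L  W  L  W  W  W  W  W  W
Position 10 is W, so the first player wins.

First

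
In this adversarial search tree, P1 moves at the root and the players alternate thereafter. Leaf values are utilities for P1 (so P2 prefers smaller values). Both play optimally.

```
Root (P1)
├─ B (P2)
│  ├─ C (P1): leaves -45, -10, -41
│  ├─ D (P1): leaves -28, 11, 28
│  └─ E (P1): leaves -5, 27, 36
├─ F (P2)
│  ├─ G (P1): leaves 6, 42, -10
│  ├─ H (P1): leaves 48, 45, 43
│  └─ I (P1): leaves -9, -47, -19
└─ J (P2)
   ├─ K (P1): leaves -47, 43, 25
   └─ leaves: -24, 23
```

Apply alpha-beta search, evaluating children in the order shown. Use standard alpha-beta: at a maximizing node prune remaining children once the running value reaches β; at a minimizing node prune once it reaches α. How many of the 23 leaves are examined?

17

C [α=-∞,β=+∞]: v=-10
D [α=-∞,β=-10]: v=11 after child 2 ≥ β → β-cutoff, skip 1
E [α=-∞,β=-10]: v=-5 after child 1 ≥ β → β-cutoff, skip 2
B [α=-∞,β=+∞]: v=-10
G [α=-10,β=+∞]: v=42
H [α=-10,β=42]: v=48 after child 1 ≥ β → β-cutoff, skip 2
I [α=-10,β=42]: v=-9
F [α=-10,β=+∞]: v=-9
K [α=-9,β=+∞]: v=43
J [α=-9,β=+∞]: v=-24 after child 2 ≤ α → α-cutoff, skip 1
Root [α=-∞,β=+∞]: v=-9
Leaves evaluated: 17 of 23.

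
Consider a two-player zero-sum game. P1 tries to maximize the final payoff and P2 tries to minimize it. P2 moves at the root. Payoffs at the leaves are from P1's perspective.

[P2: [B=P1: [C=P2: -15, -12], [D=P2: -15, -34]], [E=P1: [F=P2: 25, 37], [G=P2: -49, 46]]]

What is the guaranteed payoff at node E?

25

F: min(25, 37) = 25
G: min(-49, 46) = -49
E: max(25, -49) = 25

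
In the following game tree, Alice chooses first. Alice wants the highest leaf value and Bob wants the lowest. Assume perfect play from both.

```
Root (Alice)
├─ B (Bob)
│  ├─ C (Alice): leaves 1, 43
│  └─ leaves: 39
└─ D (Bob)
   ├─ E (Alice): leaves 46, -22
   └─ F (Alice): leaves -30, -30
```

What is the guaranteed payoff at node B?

39

C: max(1, 43) = 43
B: min(43, 39) = 39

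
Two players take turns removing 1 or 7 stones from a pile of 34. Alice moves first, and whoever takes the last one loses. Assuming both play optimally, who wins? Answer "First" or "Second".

W/L table (W = player to move can force a win):
i:   0  1  2  3  4  5  6  7  8  9 10 11 12 13 14 15 16 17 18 19 20 21 22 23 24 25 26 27 28 29 30 31 32 33 34
     W  L  W  L  W  L  W  L  W  L  W  L  W  L  W  L  W  L  W  L  W  L  W  L  W  L  W  L  W  L  W  L  W  L  W
Position 34 is W, so the first player wins.

First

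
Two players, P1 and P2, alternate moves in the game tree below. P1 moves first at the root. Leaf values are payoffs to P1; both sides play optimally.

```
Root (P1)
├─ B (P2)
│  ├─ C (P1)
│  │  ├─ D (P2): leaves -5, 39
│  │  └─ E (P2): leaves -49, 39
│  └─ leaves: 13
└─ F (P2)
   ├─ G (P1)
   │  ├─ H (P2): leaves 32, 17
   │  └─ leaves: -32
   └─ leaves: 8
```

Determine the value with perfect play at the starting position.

D (P2): min(-5, 39) = -5
E (P2): min(-49, 39) = -49
C (P1): max(-5, -49) = -5
B (P2): min(-5, 13) = -5
H (P2): min(32, 17) = 17
G (P1): max(17, -32) = 17
F (P2): min(17, 8) = 8
Root (P1): max(-5, 8) = 8

8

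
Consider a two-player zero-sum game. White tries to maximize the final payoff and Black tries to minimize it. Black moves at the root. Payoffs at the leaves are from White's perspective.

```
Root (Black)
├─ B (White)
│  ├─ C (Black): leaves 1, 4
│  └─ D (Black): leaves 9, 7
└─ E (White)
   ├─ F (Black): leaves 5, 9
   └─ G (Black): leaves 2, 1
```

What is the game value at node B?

7

C: min(1, 4) = 1
D: min(9, 7) = 7
B: max(1, 7) = 7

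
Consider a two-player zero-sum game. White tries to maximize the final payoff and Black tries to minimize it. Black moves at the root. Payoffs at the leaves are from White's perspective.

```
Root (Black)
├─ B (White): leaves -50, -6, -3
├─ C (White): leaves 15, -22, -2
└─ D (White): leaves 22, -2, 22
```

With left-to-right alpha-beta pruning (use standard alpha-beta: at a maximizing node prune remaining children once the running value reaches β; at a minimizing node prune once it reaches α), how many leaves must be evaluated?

B [α=-∞,β=+∞]: v=-3
C [α=-∞,β=-3]: v=15 after child 1 ≥ β → β-cutoff, skip 2
D [α=-∞,β=-3]: v=22 after child 1 ≥ β → β-cutoff, skip 2
Root [α=-∞,β=+∞]: v=-3
Leaves evaluated: 5 of 9.

5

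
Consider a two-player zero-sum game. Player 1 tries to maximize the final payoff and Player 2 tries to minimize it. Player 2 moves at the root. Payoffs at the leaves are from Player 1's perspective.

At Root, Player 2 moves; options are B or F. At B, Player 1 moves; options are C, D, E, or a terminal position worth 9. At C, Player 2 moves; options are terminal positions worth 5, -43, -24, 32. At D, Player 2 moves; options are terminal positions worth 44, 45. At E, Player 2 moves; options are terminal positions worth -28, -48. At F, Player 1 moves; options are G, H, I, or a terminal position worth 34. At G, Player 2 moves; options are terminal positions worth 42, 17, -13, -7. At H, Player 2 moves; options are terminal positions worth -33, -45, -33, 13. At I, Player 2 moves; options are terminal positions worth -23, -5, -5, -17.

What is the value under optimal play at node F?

34

G: min(42, 17, -13, -7) = -13
H: min(-33, -45, -33, 13) = -45
I: min(-23, -5, -5, -17) = -23
F: max(-13, -45, -23, 34) = 34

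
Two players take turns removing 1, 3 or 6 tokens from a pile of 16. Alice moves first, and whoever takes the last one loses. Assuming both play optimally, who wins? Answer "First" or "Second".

W/L table (W = player to move can force a win):
i:   0  1  2  3  4  5  6  7  8  9 10 11 12 13 14 15 16
     W  L  W  L  W  L  W  W  W  W  L  W  L  W  L  W  W
Position 16 is W, so the first player wins.

First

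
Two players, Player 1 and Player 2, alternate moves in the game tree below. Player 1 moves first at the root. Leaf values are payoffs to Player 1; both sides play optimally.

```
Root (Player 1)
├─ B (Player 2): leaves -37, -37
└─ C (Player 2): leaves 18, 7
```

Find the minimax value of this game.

7

B (Player 2): min(-37, -37) = -37
C (Player 2): min(18, 7) = 7
Root (Player 1): max(-37, 7) = 7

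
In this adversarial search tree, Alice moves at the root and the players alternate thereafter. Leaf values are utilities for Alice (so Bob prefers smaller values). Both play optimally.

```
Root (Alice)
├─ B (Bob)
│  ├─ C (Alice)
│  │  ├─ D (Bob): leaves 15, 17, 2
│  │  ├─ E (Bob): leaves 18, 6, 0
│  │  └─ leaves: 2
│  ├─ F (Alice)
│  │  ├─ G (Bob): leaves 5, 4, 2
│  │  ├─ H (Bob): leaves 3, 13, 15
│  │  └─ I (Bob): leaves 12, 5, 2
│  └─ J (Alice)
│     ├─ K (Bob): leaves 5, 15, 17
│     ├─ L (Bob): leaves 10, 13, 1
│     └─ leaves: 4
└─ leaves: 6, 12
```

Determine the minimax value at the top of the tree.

D (Bob): min(15, 17, 2) = 2
E (Bob): min(18, 6, 0) = 0
C (Alice): max(2, 0, 2) = 2
G (Bob): min(5, 4, 2) = 2
H (Bob): min(3, 13, 15) = 3
I (Bob): min(12, 5, 2) = 2
F (Alice): max(2, 3, 2) = 3
K (Bob): min(5, 15, 17) = 5
L (Bob): min(10, 13, 1) = 1
J (Alice): max(5, 1, 4) = 5
B (Bob): min(2, 3, 5) = 2
Root (Alice): max(2, 6, 12) = 12

12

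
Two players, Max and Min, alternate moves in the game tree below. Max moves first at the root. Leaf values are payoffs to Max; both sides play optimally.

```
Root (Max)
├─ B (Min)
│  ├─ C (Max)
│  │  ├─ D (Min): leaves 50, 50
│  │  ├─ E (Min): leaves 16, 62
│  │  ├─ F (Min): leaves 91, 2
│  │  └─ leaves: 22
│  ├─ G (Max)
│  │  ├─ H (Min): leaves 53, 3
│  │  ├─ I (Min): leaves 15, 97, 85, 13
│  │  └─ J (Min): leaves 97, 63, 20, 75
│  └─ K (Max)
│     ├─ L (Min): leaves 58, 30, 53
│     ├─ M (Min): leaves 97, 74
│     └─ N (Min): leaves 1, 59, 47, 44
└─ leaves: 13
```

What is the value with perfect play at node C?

50

D: min(50, 50) = 50
E: min(16, 62) = 16
F: min(91, 2) = 2
C: max(50, 16, 2, 22) = 50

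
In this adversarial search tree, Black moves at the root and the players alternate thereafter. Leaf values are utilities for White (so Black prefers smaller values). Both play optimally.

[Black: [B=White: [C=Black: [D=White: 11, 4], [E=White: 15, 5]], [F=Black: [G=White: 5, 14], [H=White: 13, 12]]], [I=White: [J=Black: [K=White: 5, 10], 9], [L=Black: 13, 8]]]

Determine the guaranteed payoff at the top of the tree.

9

D (White): max(11, 4) = 11
E (White): max(15, 5) = 15
C (Black): min(11, 15) = 11
G (White): max(5, 14) = 14
H (White): max(13, 12) = 13
F (Black): min(14, 13) = 13
B (White): max(11, 13) = 13
K (White): max(5, 10) = 10
J (Black): min(10, 9) = 9
L (Black): min(13, 8) = 8
I (White): max(9, 8) = 9
Root (Black): min(13, 9) = 9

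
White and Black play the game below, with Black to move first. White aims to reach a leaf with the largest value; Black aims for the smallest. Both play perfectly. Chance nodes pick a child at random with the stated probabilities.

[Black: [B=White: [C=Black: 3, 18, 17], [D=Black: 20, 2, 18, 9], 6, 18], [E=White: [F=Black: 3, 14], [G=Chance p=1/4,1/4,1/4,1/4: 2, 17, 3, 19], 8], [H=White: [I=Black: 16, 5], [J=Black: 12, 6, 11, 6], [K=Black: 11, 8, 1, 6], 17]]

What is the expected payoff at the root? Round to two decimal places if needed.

10.25

C (Black): min(3, 18, 17) = 3
D (Black): min(20, 2, 18, 9) = 2
B (White): max(3, 2, 6, 18) = 18
F (Black): min(3, 14) = 3
G (Chance): 1/4·2 + 1/4·17 + 1/4·3 + 1/4·19 = 10.25
E (White): max(3, 10.25, 8) = 10.25
I (Black): min(16, 5) = 5
J (Black): min(12, 6, 11, 6) = 6
K (Black): min(11, 8, 1, 6) = 1
H (White): max(5, 6, 1, 17) = 17
Root (Black): min(18, 10.25, 17) = 10.25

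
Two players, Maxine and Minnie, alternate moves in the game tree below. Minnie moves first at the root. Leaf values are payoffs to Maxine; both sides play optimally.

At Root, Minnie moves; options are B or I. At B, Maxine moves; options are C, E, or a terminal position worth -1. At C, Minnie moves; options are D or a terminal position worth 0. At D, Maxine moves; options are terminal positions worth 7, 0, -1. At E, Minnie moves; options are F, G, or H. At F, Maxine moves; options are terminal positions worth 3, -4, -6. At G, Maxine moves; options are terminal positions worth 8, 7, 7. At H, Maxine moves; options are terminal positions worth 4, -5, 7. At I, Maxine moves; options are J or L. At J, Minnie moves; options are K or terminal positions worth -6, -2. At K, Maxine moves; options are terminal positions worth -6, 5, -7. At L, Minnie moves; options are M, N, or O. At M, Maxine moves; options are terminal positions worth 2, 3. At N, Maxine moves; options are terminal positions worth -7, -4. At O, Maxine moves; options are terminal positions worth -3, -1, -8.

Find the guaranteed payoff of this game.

D (Maxine): max(7, 0, -1) = 7
C (Minnie): min(7, 0) = 0
F (Maxine): max(3, -4, -6) = 3
G (Maxine): max(8, 7, 7) = 8
H (Maxine): max(4, -5, 7) = 7
E (Minnie): min(3, 8, 7) = 3
B (Maxine): max(0, 3, -1) = 3
K (Maxine): max(-6, 5, -7) = 5
J (Minnie): min(5, -6, -2) = -6
M (Maxine): max(2, 3) = 3
N (Maxine): max(-7, -4) = -4
O (Maxine): max(-3, -1, -8) = -1
L (Minnie): min(3, -4, -1) = -4
I (Maxine): max(-6, -4) = -4
Root (Minnie): min(3, -4) = -4

-4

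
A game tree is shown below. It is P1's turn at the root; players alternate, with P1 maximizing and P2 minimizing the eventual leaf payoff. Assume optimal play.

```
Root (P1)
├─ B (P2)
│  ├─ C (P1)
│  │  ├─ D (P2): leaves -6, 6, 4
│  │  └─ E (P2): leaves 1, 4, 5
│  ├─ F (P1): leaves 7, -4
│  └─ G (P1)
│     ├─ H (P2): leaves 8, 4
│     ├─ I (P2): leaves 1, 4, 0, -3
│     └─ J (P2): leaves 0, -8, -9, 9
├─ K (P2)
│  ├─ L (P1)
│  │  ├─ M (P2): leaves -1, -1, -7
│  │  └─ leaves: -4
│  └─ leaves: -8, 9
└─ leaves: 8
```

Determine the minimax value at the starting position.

8

D (P2): min(-6, 6, 4) = -6
E (P2): min(1, 4, 5) = 1
C (P1): max(-6, 1) = 1
F (P1): max(7, -4) = 7
H (P2): min(8, 4) = 4
I (P2): min(1, 4, 0, -3) = -3
J (P2): min(0, -8, -9, 9) = -9
G (P1): max(4, -3, -9) = 4
B (P2): min(1, 7, 4) = 1
M (P2): min(-1, -1, -7) = -7
L (P1): max(-7, -4) = -4
K (P2): min(-4, -8, 9) = -8
Root (P1): max(1, -8, 8) = 8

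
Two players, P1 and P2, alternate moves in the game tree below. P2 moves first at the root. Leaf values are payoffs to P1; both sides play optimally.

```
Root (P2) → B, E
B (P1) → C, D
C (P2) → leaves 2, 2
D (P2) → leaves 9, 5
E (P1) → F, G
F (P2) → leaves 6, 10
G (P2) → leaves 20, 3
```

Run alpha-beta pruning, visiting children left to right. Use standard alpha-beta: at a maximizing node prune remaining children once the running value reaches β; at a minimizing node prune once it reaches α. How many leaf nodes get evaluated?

6

C [α=-∞,β=+∞]: v=2
D [α=2,β=+∞]: v=5
B [α=-∞,β=+∞]: v=5
F [α=-∞,β=5]: v=6
E [α=-∞,β=5]: v=6 after child 1 ≥ β → β-cutoff, skip 1
Root [α=-∞,β=+∞]: v=5
Leaves evaluated: 6 of 8.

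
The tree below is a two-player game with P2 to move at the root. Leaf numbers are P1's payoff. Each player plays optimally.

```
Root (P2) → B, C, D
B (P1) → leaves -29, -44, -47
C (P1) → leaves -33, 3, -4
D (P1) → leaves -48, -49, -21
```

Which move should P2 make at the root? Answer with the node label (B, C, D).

B

B (P1): max(-29, -44, -47) = -29
C (P1): max(-33, 3, -4) = 3
D (P1): max(-48, -49, -21) = -21
Root (P2): min(-29, 3, -21) = -29
P2 picks the child with the lowest value: B (value -29).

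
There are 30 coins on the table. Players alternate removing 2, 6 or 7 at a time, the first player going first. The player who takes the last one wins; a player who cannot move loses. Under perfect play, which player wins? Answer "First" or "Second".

i:   0  1  2  3  4  5  6  7  8  9 10 11 12 13 14 15 16 17 18 19 20 21 22 23 24 25 26 27 28 29 30
     L  L  W  W  L  L  W  W  W  L  W  W  W  L  L  W  W  L  L  W  W  W  L  W  W  W  L  L  W  W  L
Position 30 is L, so the second player wins.

Second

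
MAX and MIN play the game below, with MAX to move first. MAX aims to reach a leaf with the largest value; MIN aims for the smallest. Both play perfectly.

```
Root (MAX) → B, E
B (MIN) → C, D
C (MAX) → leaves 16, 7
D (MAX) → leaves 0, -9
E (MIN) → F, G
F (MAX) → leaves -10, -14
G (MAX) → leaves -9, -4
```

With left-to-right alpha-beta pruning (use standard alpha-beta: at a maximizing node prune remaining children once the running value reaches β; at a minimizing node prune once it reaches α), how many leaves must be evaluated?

6

C [α=-∞,β=+∞]: v=16
D [α=-∞,β=16]: v=0
B [α=-∞,β=+∞]: v=0
F [α=0,β=+∞]: v=-10
E [α=0,β=+∞]: v=-10 after child 1 ≤ α → α-cutoff, skip 1
Root [α=-∞,β=+∞]: v=0
Leaves evaluated: 6 of 8.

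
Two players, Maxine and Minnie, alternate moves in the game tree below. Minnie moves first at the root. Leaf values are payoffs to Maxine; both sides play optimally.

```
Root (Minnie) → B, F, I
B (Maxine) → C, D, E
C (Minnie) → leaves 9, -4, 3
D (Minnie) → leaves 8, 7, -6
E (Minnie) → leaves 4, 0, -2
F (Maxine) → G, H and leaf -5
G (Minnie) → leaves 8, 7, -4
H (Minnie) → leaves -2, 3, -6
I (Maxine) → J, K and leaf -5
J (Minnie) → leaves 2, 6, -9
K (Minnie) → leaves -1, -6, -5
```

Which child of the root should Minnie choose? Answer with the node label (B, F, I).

C (Minnie): min(9, -4, 3) = -4
D (Minnie): min(8, 7, -6) = -6
E (Minnie): min(4, 0, -2) = -2
B (Maxine): max(-4, -6, -2) = -2
G (Minnie): min(8, 7, -4) = -4
H (Minnie): min(-2, 3, -6) = -6
F (Maxine): max(-4, -6, -5) = -4
J (Minnie): min(2, 6, -9) = -9
K (Minnie): min(-1, -6, -5) = -6
I (Maxine): max(-9, -6, -5) = -5
Root (Minnie): min(-2, -4, -5) = -5
Minnie picks the child with the lowest value: I (value -5).

I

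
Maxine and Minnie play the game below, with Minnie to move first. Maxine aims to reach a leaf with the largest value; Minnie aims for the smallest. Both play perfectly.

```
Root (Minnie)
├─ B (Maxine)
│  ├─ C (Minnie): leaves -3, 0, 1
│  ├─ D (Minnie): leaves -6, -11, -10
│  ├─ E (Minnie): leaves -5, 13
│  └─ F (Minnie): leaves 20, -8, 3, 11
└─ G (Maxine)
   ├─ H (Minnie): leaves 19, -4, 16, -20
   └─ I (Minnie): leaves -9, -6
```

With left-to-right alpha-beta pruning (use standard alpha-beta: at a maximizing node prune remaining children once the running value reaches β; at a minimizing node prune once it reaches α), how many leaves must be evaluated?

C [α=-∞,β=+∞]: v=-3
D [α=-3,β=+∞]: v=-6 after child 1 ≤ α → α-cutoff, skip 2
E [α=-3,β=+∞]: v=-5 after child 1 ≤ α → α-cutoff, skip 1
F [α=-3,β=+∞]: v=-8 after child 2 ≤ α → α-cutoff, skip 2
B [α=-∞,β=+∞]: v=-3
H [α=-∞,β=-3]: v=-20
I [α=-20,β=-3]: v=-9
G [α=-∞,β=-3]: v=-9
Root [α=-∞,β=+∞]: v=-9
Leaves evaluated: 13 of 18.

13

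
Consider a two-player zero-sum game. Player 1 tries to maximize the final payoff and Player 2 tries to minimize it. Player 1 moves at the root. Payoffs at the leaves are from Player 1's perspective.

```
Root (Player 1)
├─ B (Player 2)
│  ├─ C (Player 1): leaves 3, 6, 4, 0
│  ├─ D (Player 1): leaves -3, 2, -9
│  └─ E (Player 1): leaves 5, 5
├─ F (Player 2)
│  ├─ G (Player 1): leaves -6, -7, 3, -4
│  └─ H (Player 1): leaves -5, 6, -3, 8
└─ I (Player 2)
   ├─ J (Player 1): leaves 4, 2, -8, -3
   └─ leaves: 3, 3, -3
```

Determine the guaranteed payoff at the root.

C (Player 1): max(3, 6, 4, 0) = 6
D (Player 1): max(-3, 2, -9) = 2
E (Player 1): max(5, 5) = 5
B (Player 2): min(6, 2, 5) = 2
G (Player 1): max(-6, -7, 3, -4) = 3
H (Player 1): max(-5, 6, -3, 8) = 8
F (Player 2): min(3, 8) = 3
J (Player 1): max(4, 2, -8, -3) = 4
I (Player 2): min(4, 3, 3, -3) = -3
Root (Player 1): max(2, 3, -3) = 3

3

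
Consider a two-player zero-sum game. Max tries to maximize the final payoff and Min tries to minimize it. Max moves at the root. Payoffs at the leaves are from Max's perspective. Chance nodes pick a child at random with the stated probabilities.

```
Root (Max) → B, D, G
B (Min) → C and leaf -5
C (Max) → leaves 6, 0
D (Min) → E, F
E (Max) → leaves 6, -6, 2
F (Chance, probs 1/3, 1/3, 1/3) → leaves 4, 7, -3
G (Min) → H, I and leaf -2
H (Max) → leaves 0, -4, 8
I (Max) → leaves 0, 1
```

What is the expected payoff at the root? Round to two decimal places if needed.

C (Max): max(6, 0) = 6
B (Min): min(6, -5) = -5
E (Max): max(6, -6, 2) = 6
F (Chance): 1/3·4 + 1/3·7 + 1/3·-3 = 2.67
D (Min): min(6, 2.67) = 2.67
H (Max): max(0, -4, 8) = 8
I (Max): max(0, 1) = 1
G (Min): min(8, 1, -2) = -2
Root (Max): max(-5, 2.67, -2) = 2.67

2.67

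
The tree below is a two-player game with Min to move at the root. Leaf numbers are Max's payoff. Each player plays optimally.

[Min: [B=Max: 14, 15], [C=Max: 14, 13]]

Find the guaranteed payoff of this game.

B (Max): max(14, 15) = 15
C (Max): max(14, 13) = 14
Root (Min): min(15, 14) = 14

14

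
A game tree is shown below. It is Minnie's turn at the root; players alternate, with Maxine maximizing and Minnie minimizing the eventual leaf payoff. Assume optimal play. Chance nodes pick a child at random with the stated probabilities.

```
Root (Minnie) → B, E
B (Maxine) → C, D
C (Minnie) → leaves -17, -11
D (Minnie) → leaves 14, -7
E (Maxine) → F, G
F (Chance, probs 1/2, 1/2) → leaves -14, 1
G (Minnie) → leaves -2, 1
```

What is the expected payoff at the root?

-7

C (Minnie): min(-17, -11) = -17
D (Minnie): min(14, -7) = -7
B (Maxine): max(-17, -7) = -7
F (Chance): 1/2·-14 + 1/2·1 = -6.5
G (Minnie): min(-2, 1) = -2
E (Maxine): max(-6.5, -2) = -2
Root (Minnie): min(-7, -2) = -7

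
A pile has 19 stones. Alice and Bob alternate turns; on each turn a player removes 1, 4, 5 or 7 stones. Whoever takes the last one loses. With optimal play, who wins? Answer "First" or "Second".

Second

Positions where the player to move wins (W) vs loses (L):
i:   0  1  2  3  4  5  6  7  8  9 10 11 12 13 14 15 16 17 18 19
     W  L  W  L  W  W  W  W  W  L  W  L  W  W  W  W  W  L  W  L
Position 19 is L, so the second player wins.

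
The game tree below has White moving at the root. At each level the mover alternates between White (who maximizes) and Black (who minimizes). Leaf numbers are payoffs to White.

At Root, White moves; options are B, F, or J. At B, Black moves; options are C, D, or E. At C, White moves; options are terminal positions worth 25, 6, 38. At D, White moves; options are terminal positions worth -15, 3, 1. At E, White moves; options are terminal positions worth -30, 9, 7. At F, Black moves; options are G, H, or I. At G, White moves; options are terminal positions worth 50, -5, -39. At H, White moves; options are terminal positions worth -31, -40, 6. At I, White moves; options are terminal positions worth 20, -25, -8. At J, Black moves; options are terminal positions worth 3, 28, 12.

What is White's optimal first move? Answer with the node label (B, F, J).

F

C (White): max(25, 6, 38) = 38
D (White): max(-15, 3, 1) = 3
E (White): max(-30, 9, 7) = 9
B (Black): min(38, 3, 9) = 3
G (White): max(50, -5, -39) = 50
H (White): max(-31, -40, 6) = 6
I (White): max(20, -25, -8) = 20
F (Black): min(50, 6, 20) = 6
J (Black): min(3, 28, 12) = 3
Root (White): max(3, 6, 3) = 6
White picks the child with the highest value: F (value 6).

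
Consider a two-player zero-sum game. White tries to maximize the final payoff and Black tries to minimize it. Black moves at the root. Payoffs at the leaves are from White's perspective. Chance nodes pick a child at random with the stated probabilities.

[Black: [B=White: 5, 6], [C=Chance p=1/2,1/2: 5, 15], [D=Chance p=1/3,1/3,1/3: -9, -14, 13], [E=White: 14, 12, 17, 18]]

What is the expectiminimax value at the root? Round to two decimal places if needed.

-3.33

B (White): max(5, 6) = 6
C (Chance): 1/2·5 + 1/2·15 = 10
D (Chance): 1/3·-9 + 1/3·-14 + 1/3·13 = -3.33
E (White): max(14, 12, 17, 18) = 18
Root (Black): min(6, 10, -3.33, 18) = -3.33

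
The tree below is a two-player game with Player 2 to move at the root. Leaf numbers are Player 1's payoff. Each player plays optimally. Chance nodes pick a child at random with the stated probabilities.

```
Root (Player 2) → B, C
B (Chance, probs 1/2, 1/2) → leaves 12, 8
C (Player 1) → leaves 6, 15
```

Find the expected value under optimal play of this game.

B (Chance): 1/2·12 + 1/2·8 = 10
C (Player 1): max(6, 15) = 15
Root (Player 2): min(10, 15) = 10

10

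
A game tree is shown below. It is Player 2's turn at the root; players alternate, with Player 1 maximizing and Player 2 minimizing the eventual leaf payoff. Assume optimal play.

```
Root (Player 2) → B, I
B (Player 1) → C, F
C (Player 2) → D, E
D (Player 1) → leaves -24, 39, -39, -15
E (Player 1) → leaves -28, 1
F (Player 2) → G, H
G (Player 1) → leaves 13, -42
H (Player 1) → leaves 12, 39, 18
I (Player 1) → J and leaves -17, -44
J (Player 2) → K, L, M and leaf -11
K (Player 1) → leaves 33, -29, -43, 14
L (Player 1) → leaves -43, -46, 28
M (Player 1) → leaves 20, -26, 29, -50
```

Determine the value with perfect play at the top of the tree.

-11

D (Player 1): max(-24, 39, -39, -15) = 39
E (Player 1): max(-28, 1) = 1
C (Player 2): min(39, 1) = 1
G (Player 1): max(13, -42) = 13
H (Player 1): max(12, 39, 18) = 39
F (Player 2): min(13, 39) = 13
B (Player 1): max(1, 13) = 13
K (Player 1): max(33, -29, -43, 14) = 33
L (Player 1): max(-43, -46, 28) = 28
M (Player 1): max(20, -26, 29, -50) = 29
J (Player 2): min(33, 28, 29, -11) = -11
I (Player 1): max(-11, -17, -44) = -11
Root (Player 2): min(13, -11) = -11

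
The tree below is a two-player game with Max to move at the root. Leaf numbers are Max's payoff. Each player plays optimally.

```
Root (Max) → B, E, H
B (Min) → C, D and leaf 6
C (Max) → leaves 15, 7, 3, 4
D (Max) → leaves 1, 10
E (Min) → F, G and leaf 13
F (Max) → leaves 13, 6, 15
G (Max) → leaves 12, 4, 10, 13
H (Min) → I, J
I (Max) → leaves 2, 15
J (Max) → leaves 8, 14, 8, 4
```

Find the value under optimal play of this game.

C (Max): max(15, 7, 3, 4) = 15
D (Max): max(1, 10) = 10
B (Min): min(15, 10, 6) = 6
F (Max): max(13, 6, 15) = 15
G (Max): max(12, 4, 10, 13) = 13
E (Min): min(15, 13, 13) = 13
I (Max): max(2, 15) = 15
J (Max): max(8, 14, 8, 4) = 14
H (Min): min(15, 14) = 14
Root (Max): max(6, 13, 14) = 14

14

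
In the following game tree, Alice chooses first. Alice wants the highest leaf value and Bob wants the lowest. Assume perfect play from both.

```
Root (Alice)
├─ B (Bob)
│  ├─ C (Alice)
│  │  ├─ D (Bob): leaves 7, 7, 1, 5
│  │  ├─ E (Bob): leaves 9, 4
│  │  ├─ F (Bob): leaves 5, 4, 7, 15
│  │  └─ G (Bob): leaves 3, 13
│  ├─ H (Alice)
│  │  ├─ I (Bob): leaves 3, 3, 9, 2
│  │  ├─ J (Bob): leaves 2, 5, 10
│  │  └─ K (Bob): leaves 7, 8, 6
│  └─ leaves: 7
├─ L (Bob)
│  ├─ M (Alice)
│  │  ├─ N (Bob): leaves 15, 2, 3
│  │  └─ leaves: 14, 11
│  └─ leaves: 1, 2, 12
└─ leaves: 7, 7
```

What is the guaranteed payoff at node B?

D: min(7, 7, 1, 5) = 1
E: min(9, 4) = 4
F: min(5, 4, 7, 15) = 4
G: min(3, 13) = 3
C: max(1, 4, 4, 3) = 4
I: min(3, 3, 9, 2) = 2
J: min(2, 5, 10) = 2
K: min(7, 8, 6) = 6
H: max(2, 2, 6) = 6
B: min(4, 6, 7) = 4

4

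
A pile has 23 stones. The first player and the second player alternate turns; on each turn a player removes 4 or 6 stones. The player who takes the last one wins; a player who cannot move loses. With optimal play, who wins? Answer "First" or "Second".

Second

Compute winning (W) and losing (L) positions by backward induction:
i:   0  1  2  3  4  5  6  7  8  9 10 11 12 13 14 15 16 17 18 19 20 21 22 23
     L  L  L  L  W  W  W  W  W  W  L  L  L  L  W  W  W  W  W  W  L  L  L  L
Position 23 is L, so the second player wins.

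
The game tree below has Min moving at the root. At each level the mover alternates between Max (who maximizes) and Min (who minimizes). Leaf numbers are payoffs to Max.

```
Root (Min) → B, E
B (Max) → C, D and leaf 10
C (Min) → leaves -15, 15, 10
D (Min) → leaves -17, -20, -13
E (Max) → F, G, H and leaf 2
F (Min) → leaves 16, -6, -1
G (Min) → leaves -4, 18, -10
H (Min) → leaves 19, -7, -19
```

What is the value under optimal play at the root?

2

C (Min): min(-15, 15, 10) = -15
D (Min): min(-17, -20, -13) = -20
B (Max): max(-15, -20, 10) = 10
F (Min): min(16, -6, -1) = -6
G (Min): min(-4, 18, -10) = -10
H (Min): min(19, -7, -19) = -19
E (Max): max(-6, -10, -19, 2) = 2
Root (Min): min(10, 2) = 2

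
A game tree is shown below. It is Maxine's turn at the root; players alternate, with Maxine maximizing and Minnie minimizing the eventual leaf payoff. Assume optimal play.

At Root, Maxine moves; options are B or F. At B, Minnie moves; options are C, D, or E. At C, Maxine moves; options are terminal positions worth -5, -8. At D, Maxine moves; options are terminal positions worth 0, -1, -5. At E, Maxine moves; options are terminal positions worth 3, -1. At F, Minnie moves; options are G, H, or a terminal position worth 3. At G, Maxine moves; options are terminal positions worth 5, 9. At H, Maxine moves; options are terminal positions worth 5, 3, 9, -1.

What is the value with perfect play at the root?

3

C (Maxine): max(-5, -8) = -5
D (Maxine): max(0, -1, -5) = 0
E (Maxine): max(3, -1) = 3
B (Minnie): min(-5, 0, 3) = -5
G (Maxine): max(5, 9) = 9
H (Maxine): max(5, 3, 9, -1) = 9
F (Minnie): min(9, 9, 3) = 3
Root (Maxine): max(-5, 3) = 3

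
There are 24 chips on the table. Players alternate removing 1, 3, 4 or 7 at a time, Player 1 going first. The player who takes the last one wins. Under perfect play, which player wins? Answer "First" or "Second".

Second

Compute winning (W) and losing (L) positions by backward induction:
i:   0  1  2  3  4  5  6  7  8  9 10 11 12 13 14 15 16 17 18 19 20 21 22 23 24
     L  W  L  W  W  W  W  W  L  W  L  W  W  W  W  W  L  W  L  W  W  W  W  W  L
Position 24 is L, so the second player wins.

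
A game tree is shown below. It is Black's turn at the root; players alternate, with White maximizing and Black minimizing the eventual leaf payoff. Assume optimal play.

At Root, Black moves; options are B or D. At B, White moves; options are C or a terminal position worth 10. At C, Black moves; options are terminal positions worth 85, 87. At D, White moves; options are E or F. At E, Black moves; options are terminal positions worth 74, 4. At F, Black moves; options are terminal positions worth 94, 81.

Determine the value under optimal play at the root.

C (Black): min(85, 87) = 85
B (White): max(85, 10) = 85
E (Black): min(74, 4) = 4
F (Black): min(94, 81) = 81
D (White): max(4, 81) = 81
Root (Black): min(85, 81) = 81

81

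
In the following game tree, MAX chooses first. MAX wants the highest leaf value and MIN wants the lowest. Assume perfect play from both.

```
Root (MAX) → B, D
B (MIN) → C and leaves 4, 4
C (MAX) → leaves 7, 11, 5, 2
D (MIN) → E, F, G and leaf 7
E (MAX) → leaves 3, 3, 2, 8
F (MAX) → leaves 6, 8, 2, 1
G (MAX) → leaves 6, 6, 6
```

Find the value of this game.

C (MAX): max(7, 11, 5, 2) = 11
B (MIN): min(11, 4, 4) = 4
E (MAX): max(3, 3, 2, 8) = 8
F (MAX): max(6, 8, 2, 1) = 8
G (MAX): max(6, 6, 6) = 6
D (MIN): min(8, 8, 6, 7) = 6
Root (MAX): max(4, 6) = 6

6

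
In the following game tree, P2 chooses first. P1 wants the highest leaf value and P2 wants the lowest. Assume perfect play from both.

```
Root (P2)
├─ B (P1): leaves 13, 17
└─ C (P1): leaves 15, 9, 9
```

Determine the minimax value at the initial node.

15

B (P1): max(13, 17) = 17
C (P1): max(15, 9, 9) = 15
Root (P2): min(17, 15) = 15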